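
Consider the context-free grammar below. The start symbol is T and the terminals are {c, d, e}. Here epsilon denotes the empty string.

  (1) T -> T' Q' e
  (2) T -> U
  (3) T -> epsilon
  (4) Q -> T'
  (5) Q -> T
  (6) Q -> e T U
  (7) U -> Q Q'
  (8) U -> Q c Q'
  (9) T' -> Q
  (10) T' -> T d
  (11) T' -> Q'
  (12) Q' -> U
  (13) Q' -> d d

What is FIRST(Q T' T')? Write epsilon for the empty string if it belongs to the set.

{epsilon, c, d, e}

FIRST(T) = {epsilon, c, d, e}  (via T' Q' e, U)
FIRST(Q) = {epsilon, c, d, e}  (via T', T)
FIRST(U) = {c, d, e}  (via Q Q', Q c Q')
FIRST(Q') = {c, d, e}  (via U)
FIRST(T') = {epsilon, c, d, e}  (via Q, T d, Q')
FIRST(Q T' T'): take FIRST of each symbol in turn, carrying on past any symbol whose FIRST contains epsilon; result {epsilon, c, d, e}.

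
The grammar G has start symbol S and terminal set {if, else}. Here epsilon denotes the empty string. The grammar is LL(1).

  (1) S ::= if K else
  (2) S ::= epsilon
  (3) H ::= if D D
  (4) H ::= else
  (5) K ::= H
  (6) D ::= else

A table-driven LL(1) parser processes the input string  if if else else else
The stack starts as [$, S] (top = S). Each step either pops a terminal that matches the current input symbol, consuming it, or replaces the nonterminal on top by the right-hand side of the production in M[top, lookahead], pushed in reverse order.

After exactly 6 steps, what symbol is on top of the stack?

else

step 1: stack=$ S  input=if if else else else $  — expand S ::= if K else
step 2: stack=$ else K if  input=if if else else else $  — match if
step 3: stack=$ else K  input=if else else else $  — expand K ::= H
step 4: stack=$ else H  input=if else else else $  — expand H ::= if D D
step 5: stack=$ else D D if  input=if else else else $  — match if
step 6: stack=$ else D D  input=else else else $  — expand D ::= else
Stack after step 6: $ else D else (top = else).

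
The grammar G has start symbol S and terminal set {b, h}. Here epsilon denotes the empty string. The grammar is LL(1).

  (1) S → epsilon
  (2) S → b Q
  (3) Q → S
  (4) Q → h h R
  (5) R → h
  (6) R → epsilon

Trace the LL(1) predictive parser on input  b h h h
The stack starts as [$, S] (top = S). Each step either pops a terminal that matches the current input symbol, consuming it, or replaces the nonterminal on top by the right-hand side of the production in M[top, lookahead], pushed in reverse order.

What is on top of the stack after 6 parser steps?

h

     Stack    Input      Action
  1  $ S      b h h h $  expand S → b Q
  2  $ Q b    b h h h $  match b
  3  $ Q      h h h $    expand Q → h h R
  4  $ R h h  h h h $    match h
  5  $ R h    h h $      match h
  6  $ R      h $        expand R → h
Stack after step 6: $ h (top = h).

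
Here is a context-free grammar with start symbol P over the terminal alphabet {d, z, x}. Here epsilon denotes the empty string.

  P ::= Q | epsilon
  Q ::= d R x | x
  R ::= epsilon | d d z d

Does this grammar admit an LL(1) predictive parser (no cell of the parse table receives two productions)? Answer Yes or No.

Yes

FIRST(P) = {epsilon, d, x}
FIRST(Q) = {d, x}
FIRST(R) = {epsilon, d}
FOLLOW(P) = {$}
FOLLOW(Q) = {$}
FOLLOW(R) = {x}
Each cell of M receives at most one production.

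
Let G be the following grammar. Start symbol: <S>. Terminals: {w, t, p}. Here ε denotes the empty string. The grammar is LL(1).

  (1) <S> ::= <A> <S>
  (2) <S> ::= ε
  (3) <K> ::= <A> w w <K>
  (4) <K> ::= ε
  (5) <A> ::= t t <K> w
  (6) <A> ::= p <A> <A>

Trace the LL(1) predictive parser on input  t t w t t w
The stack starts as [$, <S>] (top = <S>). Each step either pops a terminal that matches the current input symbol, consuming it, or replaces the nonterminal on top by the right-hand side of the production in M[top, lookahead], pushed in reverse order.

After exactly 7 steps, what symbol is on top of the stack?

<A>

step 1: stack=$ <S>  input=t t w t t w $  — expand <S> ::= <A> <S>
step 2: stack=$ <S> <A>  input=t t w t t w $  — expand <A> ::= t t <K> w
step 3: stack=$ <S> w <K> t t  input=t t w t t w $  — match t
step 4: stack=$ <S> w <K> t  input=t w t t w $  — match t
step 5: stack=$ <S> w <K>  input=w t t w $  — expand <K> ::= ε
step 6: stack=$ <S> w  input=w t t w $  — match w
step 7: stack=$ <S>  input=t t w $  — expand <S> ::= <A> <S>
Stack after step 7: $ <S> <A> (top = <A>).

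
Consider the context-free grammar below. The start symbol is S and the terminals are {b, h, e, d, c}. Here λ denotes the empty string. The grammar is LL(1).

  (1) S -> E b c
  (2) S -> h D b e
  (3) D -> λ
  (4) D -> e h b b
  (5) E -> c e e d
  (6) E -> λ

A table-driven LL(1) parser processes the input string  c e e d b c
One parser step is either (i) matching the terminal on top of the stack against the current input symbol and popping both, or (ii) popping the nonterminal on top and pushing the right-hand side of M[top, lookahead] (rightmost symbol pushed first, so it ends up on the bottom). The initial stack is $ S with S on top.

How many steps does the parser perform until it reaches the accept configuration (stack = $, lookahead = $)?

8

     Stack          Input          Action
  1  $ S            c e e d b c $  expand S -> E b c
  2  $ c b E        c e e d b c $  expand E -> c e e d
  3  $ c b d e e c  c e e d b c $  match c
  4  $ c b d e e    e e d b c $    match e
  5  $ c b d e      e d b c $      match e
  6  $ c b d        d b c $        match d
  7  $ c b          b c $          match b
  8  $ c            c $            match c
Accept reached after 8 steps.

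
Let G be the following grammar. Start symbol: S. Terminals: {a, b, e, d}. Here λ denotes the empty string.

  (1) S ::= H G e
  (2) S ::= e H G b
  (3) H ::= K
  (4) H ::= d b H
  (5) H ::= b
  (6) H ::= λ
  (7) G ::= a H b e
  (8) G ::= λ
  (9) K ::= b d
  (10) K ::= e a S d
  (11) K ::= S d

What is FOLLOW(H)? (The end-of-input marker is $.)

{a, b, e}

FIRST(G): from G::=a H b e we get {a}; from G::=λ we get {λ}. So FIRST(G) = {λ, a}.
FIRST(S): from S::=H G e we get {a, b, d, e}; from S::=e H G b we get {e}. So FIRST(S) = {a, b, d, e}.
FIRST(K): from K::=b d we get {b}; from K::=e a S d we get {e}; from K::=S d we get {a, b, d, e}. So FIRST(K) = {a, b, d, e}.
FIRST(H): from H::=K we get {a, b, d, e}; from H::=d b H we get {d}; from H::=b we get {b}; from H::=λ we get {λ}. So FIRST(H) = {λ, a, b, d, e}.
FOLLOW(S) includes $ since S is the start symbol.
FOLLOW(S): in K::=e a S d, S is followed by d with FIRST {d}; in K::=S d, S is followed by d with FIRST {d}. Thus FOLLOW(S) = {$, d}.
FOLLOW(H): in S::=H G e, H is followed by G e with FIRST {a, e}; in S::=e H G b, H is followed by G b with FIRST {a, b}; in H::=d b H, the suffix after H is empty (adds nothing new); in G::=a H b e, H is followed by b e with FIRST {b}. Thus FOLLOW(H) = {a, b, e}.
FOLLOW(G): in S::=H G e, G is followed by e with FIRST {e}; in S::=e H G b, G is followed by b with FIRST {b}. Thus FOLLOW(G) = {b, e}.
FOLLOW(K): in H::=K, the suffix after K is empty, so FOLLOW(K) ⊇ FOLLOW(H) = {a, b, e}. Thus FOLLOW(K) = {a, b, e}.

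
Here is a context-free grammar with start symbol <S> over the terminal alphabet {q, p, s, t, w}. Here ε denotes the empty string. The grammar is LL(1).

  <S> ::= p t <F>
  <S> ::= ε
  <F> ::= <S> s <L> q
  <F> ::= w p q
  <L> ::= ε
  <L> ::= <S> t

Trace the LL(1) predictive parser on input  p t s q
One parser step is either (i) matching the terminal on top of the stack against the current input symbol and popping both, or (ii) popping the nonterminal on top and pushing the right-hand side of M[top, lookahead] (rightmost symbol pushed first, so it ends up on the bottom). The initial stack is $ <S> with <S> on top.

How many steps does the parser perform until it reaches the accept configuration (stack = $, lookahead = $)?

8

step 1: stack=$ <S>  input=p t s q $  — expand <S> ::= p t <F>
step 2: stack=$ <F> t p  input=p t s q $  — match p
step 3: stack=$ <F> t  input=t s q $  — match t
step 4: stack=$ <F>  input=s q $  — expand <F> ::= <S> s <L> q
step 5: stack=$ q <L> s <S>  input=s q $  — expand <S> ::= ε
step 6: stack=$ q <L> s  input=s q $  — match s
step 7: stack=$ q <L>  input=q $  — expand <L> ::= ε
step 8: stack=$ q  input=q $  — match q
Accept reached after 8 steps.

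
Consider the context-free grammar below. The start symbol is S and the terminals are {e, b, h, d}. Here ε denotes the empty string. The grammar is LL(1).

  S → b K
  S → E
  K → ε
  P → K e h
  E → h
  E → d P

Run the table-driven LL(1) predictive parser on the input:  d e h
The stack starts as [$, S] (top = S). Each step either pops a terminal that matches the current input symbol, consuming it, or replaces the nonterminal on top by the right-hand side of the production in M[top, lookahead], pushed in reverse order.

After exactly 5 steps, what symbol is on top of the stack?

e

step 1: stack=$ S  input=d e h $  — expand S → E
step 2: stack=$ E  input=d e h $  — expand E → d P
step 3: stack=$ P d  input=d e h $  — match d
step 4: stack=$ P  input=e h $  — expand P → K e h
step 5: stack=$ h e K  input=e h $  — expand K → ε
Stack after step 5: $ h e (top = e).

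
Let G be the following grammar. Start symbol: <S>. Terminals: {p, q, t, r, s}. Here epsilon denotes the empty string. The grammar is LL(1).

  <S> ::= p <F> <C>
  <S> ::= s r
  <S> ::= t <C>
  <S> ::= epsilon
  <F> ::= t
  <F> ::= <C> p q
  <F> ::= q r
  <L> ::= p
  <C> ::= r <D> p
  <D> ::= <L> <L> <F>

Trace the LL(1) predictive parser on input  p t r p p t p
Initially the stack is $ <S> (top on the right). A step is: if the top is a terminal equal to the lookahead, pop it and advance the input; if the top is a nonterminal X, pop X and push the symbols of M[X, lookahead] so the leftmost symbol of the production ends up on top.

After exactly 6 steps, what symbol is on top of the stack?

<D>

step 1: stack=$ <S>  input=p t r p p t p $  — expand <S> ::= p <F> <C>
step 2: stack=$ <C> <F> p  input=p t r p p t p $  — match p
step 3: stack=$ <C> <F>  input=t r p p t p $  — expand <F> ::= t
step 4: stack=$ <C> t  input=t r p p t p $  — match t
step 5: stack=$ <C>  input=r p p t p $  — expand <C> ::= r <D> p
step 6: stack=$ p <D> r  input=r p p t p $  — match r
Stack after step 6: $ p <D> (top = <D>).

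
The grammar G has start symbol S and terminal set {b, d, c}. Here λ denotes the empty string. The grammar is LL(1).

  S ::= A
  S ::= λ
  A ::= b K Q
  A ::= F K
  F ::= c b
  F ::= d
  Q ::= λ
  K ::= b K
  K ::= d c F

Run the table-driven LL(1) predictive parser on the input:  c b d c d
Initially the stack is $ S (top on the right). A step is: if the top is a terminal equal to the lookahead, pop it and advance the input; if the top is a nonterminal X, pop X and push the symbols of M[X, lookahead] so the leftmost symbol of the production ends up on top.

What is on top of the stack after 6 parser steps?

step 1: stack=$ S  input=c b d c d $  — expand S ::= A
step 2: stack=$ A  input=c b d c d $  — expand A ::= F K
step 3: stack=$ K F  input=c b d c d $  — expand F ::= c b
step 4: stack=$ K b c  input=c b d c d $  — match c
step 5: stack=$ K b  input=b d c d $  — match b
step 6: stack=$ K  input=d c d $  — expand K ::= d c F
Stack after step 6: $ F c d (top = d).

d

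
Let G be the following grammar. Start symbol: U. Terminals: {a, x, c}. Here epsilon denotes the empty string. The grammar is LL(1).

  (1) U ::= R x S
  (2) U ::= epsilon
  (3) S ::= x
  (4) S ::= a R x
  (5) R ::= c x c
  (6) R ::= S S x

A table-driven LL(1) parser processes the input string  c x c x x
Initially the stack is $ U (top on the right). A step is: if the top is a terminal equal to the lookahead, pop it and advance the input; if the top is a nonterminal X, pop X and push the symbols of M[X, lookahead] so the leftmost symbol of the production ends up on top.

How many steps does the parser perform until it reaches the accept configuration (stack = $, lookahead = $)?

     Stack        Input        Action
  1  $ U          c x c x x $  expand U ::= R x S
  2  $ S x R      c x c x x $  expand R ::= c x c
  3  $ S x c x c  c x c x x $  match c
  4  $ S x c x    x c x x $    match x
  5  $ S x c      c x x $      match c
  6  $ S x        x x $        match x
  7  $ S          x $          expand S ::= x
  8  $ x          x $          match x
Accept reached after 8 steps.

8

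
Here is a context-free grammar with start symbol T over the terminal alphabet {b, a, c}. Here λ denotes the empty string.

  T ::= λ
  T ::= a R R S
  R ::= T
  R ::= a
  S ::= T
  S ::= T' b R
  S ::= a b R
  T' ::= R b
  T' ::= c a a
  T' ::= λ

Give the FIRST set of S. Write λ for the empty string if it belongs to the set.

{λ, a, b, c}

FIRST(T): from T::=λ we get {λ}; from T::=a R R S we get {a}. So FIRST(T) = {λ, a}.
FIRST(R): from R::=T we get {λ, a}; from R::=a we get {a}. So FIRST(R) = {λ, a}.
FIRST(T'): from T'::=R b we get {a, b}; from T'::=c a a we get {c}; from T'::=λ we get {λ}. So FIRST(T') = {λ, a, b, c}.
FIRST(S): from S::=T we get {λ, a}; from S::=T' b R we get {a, b, c}; from S::=a b R we get {a}. So FIRST(S) = {λ, a, b, c}.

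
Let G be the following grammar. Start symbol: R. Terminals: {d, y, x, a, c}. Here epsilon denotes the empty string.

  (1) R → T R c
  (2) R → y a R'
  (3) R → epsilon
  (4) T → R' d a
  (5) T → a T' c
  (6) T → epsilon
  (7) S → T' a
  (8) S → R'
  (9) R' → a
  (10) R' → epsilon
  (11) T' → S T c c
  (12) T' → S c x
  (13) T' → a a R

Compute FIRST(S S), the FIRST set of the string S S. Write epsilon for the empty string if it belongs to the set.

FIRST(R'): from R'→a we get {a}; from R'→epsilon we get {epsilon}. So FIRST(R') = {epsilon, a}.
FIRST(T): from T→R' d a we get {a, d}; from T→a T' c we get {a}; from T→epsilon we get {epsilon}. So FIRST(T) = {epsilon, a, d}.
FIRST(R): from R→T R c we get {a, c, d, y}; from R→y a R' we get {y}; from R→epsilon we get {epsilon}. So FIRST(R) = {epsilon, a, c, d, y}.
FIRST(S): from S→T' a we get {a, c, d}; from S→R' we get {epsilon, a}. So FIRST(S) = {epsilon, a, c, d}.
FIRST(T'): from T'→S T c c we get {a, c, d}; from T'→S c x we get {a, c, d}; from T'→a a R we get {a}. So FIRST(T') = {a, c, d}.
FIRST(S S): take FIRST of each symbol in turn, carrying on past any symbol whose FIRST contains epsilon; result {epsilon, a, c, d}.

{epsilon, a, c, d}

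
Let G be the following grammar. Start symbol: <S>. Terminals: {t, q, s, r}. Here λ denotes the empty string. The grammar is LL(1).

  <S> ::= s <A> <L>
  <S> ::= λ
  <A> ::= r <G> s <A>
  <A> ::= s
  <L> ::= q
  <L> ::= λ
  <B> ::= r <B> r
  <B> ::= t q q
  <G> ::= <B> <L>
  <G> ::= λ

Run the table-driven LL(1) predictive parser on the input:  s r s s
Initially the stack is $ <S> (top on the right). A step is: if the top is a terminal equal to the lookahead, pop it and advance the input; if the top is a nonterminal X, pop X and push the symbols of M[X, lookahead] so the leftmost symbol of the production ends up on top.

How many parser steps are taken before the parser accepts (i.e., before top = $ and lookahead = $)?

9

     Stack              Input      Action
  1  $ <S>              s r s s $  expand <S> ::= s <A> <L>
  2  $ <L> <A> s        s r s s $  match s
  3  $ <L> <A>          r s s $    expand <A> ::= r <G> s <A>
  4  $ <L> <A> s <G> r  r s s $    match r
  5  $ <L> <A> s <G>    s s $      expand <G> ::= λ
  6  $ <L> <A> s        s s $      match s
  7  $ <L> <A>          s $        expand <A> ::= s
  8  $ <L> s            s $        match s
  9  $ <L>              $          expand <L> ::= λ
Accept reached after 9 steps.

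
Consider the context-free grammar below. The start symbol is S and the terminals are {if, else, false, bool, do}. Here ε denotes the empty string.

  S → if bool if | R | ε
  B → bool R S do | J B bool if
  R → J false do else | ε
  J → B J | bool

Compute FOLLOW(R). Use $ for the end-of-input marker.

{$, bool, do, if}

FIRST(S) = {ε, bool, if}  (via R)
FIRST(B) = {bool}  (via J B bool if)
FIRST(J) = {bool}  (via B J)
FIRST(R) = {ε, bool}  (via J false do else)
FOLLOW(S) includes $ since S is the start symbol.
FOLLOW(S): in B→bool R S do, S is followed by do with FIRST {do}. Thus FOLLOW(S) = {$, do}.
FOLLOW(B): in B→J B bool if, B is followed by bool if with FIRST {bool}; in J→B J, B is followed by J with FIRST {bool}. Thus FOLLOW(B) = {bool}.
FOLLOW(R): in S→R, the suffix after R is empty, so FOLLOW(R) ⊇ FOLLOW(S) = {$, do}; in B→bool R S do, R is followed by S do with FIRST {bool, do, if}. Thus FOLLOW(R) = {$, bool, do, if}.
FOLLOW(J): in B→J B bool if, J is followed by B bool if with FIRST {bool}; in R→J false do else, J is followed by false do else with FIRST {false}; in J→B J, the suffix after J is empty (adds nothing new). Thus FOLLOW(J) = {bool, false}.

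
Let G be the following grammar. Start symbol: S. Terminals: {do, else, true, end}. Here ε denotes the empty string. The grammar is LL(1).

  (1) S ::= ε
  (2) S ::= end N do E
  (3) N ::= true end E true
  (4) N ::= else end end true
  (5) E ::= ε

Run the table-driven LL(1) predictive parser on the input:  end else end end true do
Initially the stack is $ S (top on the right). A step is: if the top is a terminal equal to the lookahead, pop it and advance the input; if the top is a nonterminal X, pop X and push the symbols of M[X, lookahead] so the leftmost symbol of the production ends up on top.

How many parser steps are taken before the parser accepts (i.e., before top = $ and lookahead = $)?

9

step 1: stack=$ S  input=end else end end true do $  — expand S ::= end N do E
step 2: stack=$ E do N end  input=end else end end true do $  — match end
step 3: stack=$ E do N  input=else end end true do $  — expand N ::= else end end true
step 4: stack=$ E do true end end else  input=else end end true do $  — match else
step 5: stack=$ E do true end end  input=end end true do $  — match end
step 6: stack=$ E do true end  input=end true do $  — match end
step 7: stack=$ E do true  input=true do $  — match true
step 8: stack=$ E do  input=do $  — match do
step 9: stack=$ E  input=$  — expand E ::= ε
Accept reached after 9 steps.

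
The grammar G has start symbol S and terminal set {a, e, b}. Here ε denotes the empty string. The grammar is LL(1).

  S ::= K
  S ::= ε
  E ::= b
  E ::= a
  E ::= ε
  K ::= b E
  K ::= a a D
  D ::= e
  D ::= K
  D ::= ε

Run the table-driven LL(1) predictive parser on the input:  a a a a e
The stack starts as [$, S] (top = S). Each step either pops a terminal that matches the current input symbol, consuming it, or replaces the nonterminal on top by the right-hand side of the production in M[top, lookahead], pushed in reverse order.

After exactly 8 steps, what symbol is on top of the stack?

D

step 1: stack=$ S  input=a a a a e $  — expand S ::= K
step 2: stack=$ K  input=a a a a e $  — expand K ::= a a D
step 3: stack=$ D a a  input=a a a a e $  — match a
step 4: stack=$ D a  input=a a a e $  — match a
step 5: stack=$ D  input=a a e $  — expand D ::= K
step 6: stack=$ K  input=a a e $  — expand K ::= a a D
step 7: stack=$ D a a  input=a a e $  — match a
step 8: stack=$ D a  input=a e $  — match a
Stack after step 8: $ D (top = D).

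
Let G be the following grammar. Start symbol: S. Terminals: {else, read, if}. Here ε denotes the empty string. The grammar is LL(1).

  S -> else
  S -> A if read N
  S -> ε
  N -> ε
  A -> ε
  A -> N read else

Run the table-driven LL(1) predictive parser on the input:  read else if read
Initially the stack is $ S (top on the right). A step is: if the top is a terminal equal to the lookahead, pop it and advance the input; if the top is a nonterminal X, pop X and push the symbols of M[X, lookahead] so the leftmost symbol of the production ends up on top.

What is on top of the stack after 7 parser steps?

N

step 1: stack=$ S  input=read else if read $  — expand S -> A if read N
step 2: stack=$ N read if A  input=read else if read $  — expand A -> N read else
step 3: stack=$ N read if else read N  input=read else if read $  — expand N -> ε
step 4: stack=$ N read if else read  input=read else if read $  — match read
step 5: stack=$ N read if else  input=else if read $  — match else
step 6: stack=$ N read if  input=if read $  — match if
step 7: stack=$ N read  input=read $  — match read
Stack after step 7: $ N (top = N).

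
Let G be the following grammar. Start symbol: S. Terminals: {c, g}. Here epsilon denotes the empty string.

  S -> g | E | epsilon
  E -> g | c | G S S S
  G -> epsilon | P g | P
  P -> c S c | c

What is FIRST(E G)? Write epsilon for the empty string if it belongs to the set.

FIRST(P) = {c}
FIRST(G) = {epsilon, c}  (via P g, P)
FIRST(S) = {epsilon, c, g}  (via E)
FIRST(E) = {epsilon, c, g}  (via G S S S)
FIRST(E G): take FIRST of each symbol in turn, carrying on past any symbol whose FIRST contains epsilon; result {epsilon, c, g}.

{epsilon, c, g}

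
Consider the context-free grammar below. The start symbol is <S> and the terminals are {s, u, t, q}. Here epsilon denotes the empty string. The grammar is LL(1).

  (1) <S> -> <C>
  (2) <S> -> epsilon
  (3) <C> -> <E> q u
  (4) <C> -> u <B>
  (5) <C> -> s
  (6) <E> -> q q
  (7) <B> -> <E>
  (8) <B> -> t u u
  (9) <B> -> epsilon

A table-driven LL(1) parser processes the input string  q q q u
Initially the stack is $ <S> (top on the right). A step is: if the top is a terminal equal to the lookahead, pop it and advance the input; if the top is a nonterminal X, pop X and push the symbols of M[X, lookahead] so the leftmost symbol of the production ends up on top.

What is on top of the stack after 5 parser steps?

     Stack      Input      Action
  1  $ <S>      q q q u $  expand <S> -> <C>
  2  $ <C>      q q q u $  expand <C> -> <E> q u
  3  $ u q <E>  q q q u $  expand <E> -> q q
  4  $ u q q q  q q q u $  match q
  5  $ u q q    q q u $    match q
Stack after step 5: $ u q (top = q).

q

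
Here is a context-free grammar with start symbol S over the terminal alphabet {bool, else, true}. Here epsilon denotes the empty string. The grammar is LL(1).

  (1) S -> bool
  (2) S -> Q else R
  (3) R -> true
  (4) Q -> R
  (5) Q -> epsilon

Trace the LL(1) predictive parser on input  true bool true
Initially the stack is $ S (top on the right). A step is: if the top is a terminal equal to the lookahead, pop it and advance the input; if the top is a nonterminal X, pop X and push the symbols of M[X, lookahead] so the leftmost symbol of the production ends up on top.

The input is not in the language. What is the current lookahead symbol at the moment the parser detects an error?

step 1: stack=$ S  input=true bool true $  — expand S -> Q else R
step 2: stack=$ R else Q  input=true bool true $  — expand Q -> R
step 3: stack=$ R else R  input=true bool true $  — expand R -> true
step 4: stack=$ R else true  input=true bool true $  — match true
step 5: stack=$ R else  input=bool true $  — error: top is terminal else but lookahead is bool

bool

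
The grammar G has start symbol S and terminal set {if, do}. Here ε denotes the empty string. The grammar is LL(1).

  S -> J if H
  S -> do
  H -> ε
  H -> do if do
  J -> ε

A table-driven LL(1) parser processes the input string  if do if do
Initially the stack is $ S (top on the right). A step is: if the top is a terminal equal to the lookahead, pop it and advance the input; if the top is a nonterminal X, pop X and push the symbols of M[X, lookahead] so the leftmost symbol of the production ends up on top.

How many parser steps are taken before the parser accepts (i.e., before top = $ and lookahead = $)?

7

step 1: stack=$ S  input=if do if do $  — expand S -> J if H
step 2: stack=$ H if J  input=if do if do $  — expand J -> ε
step 3: stack=$ H if  input=if do if do $  — match if
step 4: stack=$ H  input=do if do $  — expand H -> do if do
step 5: stack=$ do if do  input=do if do $  — match do
step 6: stack=$ do if  input=if do $  — match if
step 7: stack=$ do  input=do $  — match do
Accept reached after 7 steps.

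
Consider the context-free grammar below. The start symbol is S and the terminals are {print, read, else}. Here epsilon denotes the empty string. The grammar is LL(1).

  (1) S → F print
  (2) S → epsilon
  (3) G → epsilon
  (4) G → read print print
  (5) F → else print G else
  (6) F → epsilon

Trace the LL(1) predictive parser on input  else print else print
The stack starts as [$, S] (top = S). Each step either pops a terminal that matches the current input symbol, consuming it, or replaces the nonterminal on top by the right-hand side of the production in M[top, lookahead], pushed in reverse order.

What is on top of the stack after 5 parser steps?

     Stack                      Input                    Action
  1  $ S                        else print else print $  expand S → F print
  2  $ print F                  else print else print $  expand F → else print G else
  3  $ print else G print else  else print else print $  match else
  4  $ print else G print       print else print $       match print
  5  $ print else G             else print $             expand G → epsilon
Stack after step 5: $ print else (top = else).

else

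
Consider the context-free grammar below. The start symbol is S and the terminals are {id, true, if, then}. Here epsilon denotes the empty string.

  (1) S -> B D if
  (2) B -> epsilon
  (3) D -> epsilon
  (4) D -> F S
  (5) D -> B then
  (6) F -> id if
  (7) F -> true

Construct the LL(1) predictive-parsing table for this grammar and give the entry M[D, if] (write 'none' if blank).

D -> epsilon

FIRST(B): from B->epsilon we get {epsilon}. So FIRST(B) = {epsilon}.
FIRST(F): from F->id if we get {id}; from F->true we get {true}. So FIRST(F) = {id, true}.
FIRST(D): from D->epsilon we get {epsilon}; from D->F S we get {id, true}; from D->B then we get {then}. So FIRST(D) = {epsilon, id, then, true}.
FIRST(S): from S->B D if we get {id, if, then, true}. So FIRST(S) = {id, if, then, true}.
FOLLOW(S) includes $ since S is the start symbol.
FOLLOW(D): in S->B D if, D is followed by if with FIRST {if}. Thus FOLLOW(D) = {if}.
For D -> epsilon: FIRST(epsilon) = {epsilon}, so it goes in M[D, t] for t ∈ {}; since epsilon ∈ FIRST, also for every t ∈ FOLLOW(D) = {if}.
For D -> F S: FIRST(F S) = {id, true}, so it goes in M[D, t] for t ∈ {id, true}.
For D -> B then: FIRST(B then) = {then}, so it goes in M[D, t] for t ∈ {then}.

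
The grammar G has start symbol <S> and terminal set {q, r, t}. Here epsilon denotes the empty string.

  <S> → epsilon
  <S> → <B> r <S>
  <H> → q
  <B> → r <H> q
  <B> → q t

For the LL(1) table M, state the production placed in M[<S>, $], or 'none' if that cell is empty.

FIRST(<H>) = {q}
FIRST(<B>) = {q, r}
FIRST(<S>) = {epsilon, q, r}  (via <B> r <S>)
FOLLOW(<S>) includes $ since <S> is the start symbol.
FOLLOW(<S>): in <S>→<B> r <S>, the suffix after <S> is empty (adds nothing new). Thus FOLLOW(<S>) = {$}.
For <S> → epsilon: FIRST(epsilon) = {epsilon}, so it goes in M[<S>, t] for t ∈ {}; since epsilon ∈ FIRST, also for every t ∈ FOLLOW(<S>) = {$}.
For <S> → <B> r <S>: FIRST(<B> r <S>) = {q, r}, so it goes in M[<S>, t] for t ∈ {q, r}.

<S> → epsilon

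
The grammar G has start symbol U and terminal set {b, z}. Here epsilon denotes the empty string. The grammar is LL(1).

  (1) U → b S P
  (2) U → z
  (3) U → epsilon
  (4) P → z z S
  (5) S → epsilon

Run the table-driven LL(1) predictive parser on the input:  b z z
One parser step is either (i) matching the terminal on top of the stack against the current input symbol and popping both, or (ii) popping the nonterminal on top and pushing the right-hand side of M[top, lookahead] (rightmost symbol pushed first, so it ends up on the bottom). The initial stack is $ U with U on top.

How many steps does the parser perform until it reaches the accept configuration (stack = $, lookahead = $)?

     Stack    Input    Action
  1  $ U      b z z $  expand U → b S P
  2  $ P S b  b z z $  match b
  3  $ P S    z z $    expand S → epsilon
  4  $ P      z z $    expand P → z z S
  5  $ S z z  z z $    match z
  6  $ S z    z $      match z
  7  $ S      $        expand S → epsilon
Accept reached after 7 steps.

7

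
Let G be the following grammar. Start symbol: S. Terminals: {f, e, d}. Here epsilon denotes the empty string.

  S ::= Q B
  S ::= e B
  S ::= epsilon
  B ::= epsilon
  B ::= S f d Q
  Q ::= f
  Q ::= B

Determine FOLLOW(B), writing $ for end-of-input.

FIRST(S) = {epsilon, e, f}  (via Q B)
FIRST(B) = {epsilon, e, f}  (via S f d Q)
FIRST(Q) = {epsilon, e, f}  (via B)
FOLLOW(S) includes $ since S is the start symbol.
FOLLOW(S): in B::=S f d Q, S is followed by f d Q with FIRST {f}. Thus FOLLOW(S) = {$, f}.
FOLLOW(B): in S::=Q B, the suffix after B is empty, so FOLLOW(B) ⊇ FOLLOW(S) = {$, f}; in S::=e B, the suffix after B is empty, so FOLLOW(B) ⊇ FOLLOW(S) = {$, f}; in Q::=B, the suffix after B is empty, so FOLLOW(B) ⊇ FOLLOW(Q) = {$, e, f}. Thus FOLLOW(B) = {$, e, f}.
FOLLOW(Q): in S::=Q B, Q is followed by B with FIRST {epsilon, e, f}; in S::=Q B, the suffix after Q is nullable, so FOLLOW(Q) ⊇ FOLLOW(S) = {$, f}; in B::=S f d Q, the suffix after Q is empty, so FOLLOW(Q) ⊇ FOLLOW(B) = {$, e, f}. Thus FOLLOW(Q) = {$, e, f}.

{$, e, f}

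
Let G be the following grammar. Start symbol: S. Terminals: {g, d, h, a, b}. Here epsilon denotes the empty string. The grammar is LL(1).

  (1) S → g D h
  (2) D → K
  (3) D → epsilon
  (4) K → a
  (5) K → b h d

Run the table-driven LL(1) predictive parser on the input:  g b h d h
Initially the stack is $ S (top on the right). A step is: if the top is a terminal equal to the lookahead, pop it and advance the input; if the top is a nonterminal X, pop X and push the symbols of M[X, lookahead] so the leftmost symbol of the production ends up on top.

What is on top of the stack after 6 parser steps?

     Stack      Input        Action
  1  $ S        g b h d h $  expand S → g D h
  2  $ h D g    g b h d h $  match g
  3  $ h D      b h d h $    expand D → K
  4  $ h K      b h d h $    expand K → b h d
  5  $ h d h b  b h d h $    match b
  6  $ h d h    h d h $      match h
Stack after step 6: $ h d (top = d).

d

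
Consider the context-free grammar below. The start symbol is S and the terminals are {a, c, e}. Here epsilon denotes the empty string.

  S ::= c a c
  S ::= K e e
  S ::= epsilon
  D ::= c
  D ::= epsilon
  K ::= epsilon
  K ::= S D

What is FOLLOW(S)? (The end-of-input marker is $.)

{$, c, e}

FIRST(D): from D::=c we get {c}; from D::=epsilon we get {epsilon}. So FIRST(D) = {epsilon, c}.
FIRST(S): from S::=c a c we get {c}; from S::=K e e we get {c, e}; from S::=epsilon we get {epsilon}. So FIRST(S) = {epsilon, c, e}.
FIRST(K): from K::=epsilon we get {epsilon}; from K::=S D we get {epsilon, c, e}. So FIRST(K) = {epsilon, c, e}.
FOLLOW(S) includes $ since S is the start symbol.
FOLLOW(K): in S::=K e e, K is followed by e e with FIRST {e}. Thus FOLLOW(K) = {e}.
FOLLOW(S): in K::=S D, S is followed by D with FIRST {epsilon, c}; in K::=S D, the suffix after S is nullable, so FOLLOW(S) ⊇ FOLLOW(K) = {e}. Thus FOLLOW(S) = {$, c, e}.
FOLLOW(D): in K::=S D, the suffix after D is empty, so FOLLOW(D) ⊇ FOLLOW(K) = {e}. Thus FOLLOW(D) = {e}.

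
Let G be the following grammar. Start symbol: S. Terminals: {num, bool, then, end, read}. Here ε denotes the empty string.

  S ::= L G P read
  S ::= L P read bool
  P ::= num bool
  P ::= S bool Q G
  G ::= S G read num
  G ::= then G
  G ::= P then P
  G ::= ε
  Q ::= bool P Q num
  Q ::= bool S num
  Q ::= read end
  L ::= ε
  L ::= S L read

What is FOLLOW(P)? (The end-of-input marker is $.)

FIRST(Q) = {bool, read}
FIRST(S) = {num, then}  (via L G P read, L P read bool)
FIRST(P) = {num, then}  (via S bool Q G)
FIRST(L) = {ε, num, then}  (via S L read)
FIRST(G) = {ε, num, then}  (via S G read num, P then P)
FOLLOW(S) includes $ since S is the start symbol.
FOLLOW(S): in P::=S bool Q G, S is followed by bool Q G with FIRST {bool}; in G::=S G read num, S is followed by G read num with FIRST {num, read, then}; in Q::=bool S num, S is followed by num with FIRST {num}; in L::=S L read, S is followed by L read with FIRST {num, read, then}. Thus FOLLOW(S) = {$, bool, num, read, then}.
FOLLOW(L): in S::=L G P read, L is followed by G P read with FIRST {num, then}; in S::=L P read bool, L is followed by P read bool with FIRST {num, then}; in L::=S L read, L is followed by read with FIRST {read}. Thus FOLLOW(L) = {num, read, then}.
FOLLOW(P): in S::=L G P read, P is followed by read with FIRST {read}; in S::=L P read bool, P is followed by read bool with FIRST {read}; in G::=P then P (occurrence 1), P is followed by then P with FIRST {then}; in G::=P then P (occurrence 2), the suffix after P is empty, so FOLLOW(P) ⊇ FOLLOW(G) = {bool, num, read, then}; in Q::=bool P Q num, P is followed by Q num with FIRST {bool, read}. Thus FOLLOW(P) = {bool, num, read, then}.
FOLLOW(G): in S::=L G P read, G is followed by P read with FIRST {num, then}; in P::=S bool Q G, the suffix after G is empty, so FOLLOW(G) ⊇ FOLLOW(P) = {bool, num, read, then}; in G::=S G read num, G is followed by read num with FIRST {read}; in G::=then G, the suffix after G is empty (adds nothing new). Thus FOLLOW(G) = {bool, num, read, then}.
FOLLOW(Q): in P::=S bool Q G, Q is followed by G with FIRST {ε, num, then}; in P::=S bool Q G, the suffix after Q is nullable, so FOLLOW(Q) ⊇ FOLLOW(P) = {bool, num, read, then}; in Q::=bool P Q num, Q is followed by num with FIRST {num}. Thus FOLLOW(Q) = {bool, num, read, then}.

{bool, num, read, then}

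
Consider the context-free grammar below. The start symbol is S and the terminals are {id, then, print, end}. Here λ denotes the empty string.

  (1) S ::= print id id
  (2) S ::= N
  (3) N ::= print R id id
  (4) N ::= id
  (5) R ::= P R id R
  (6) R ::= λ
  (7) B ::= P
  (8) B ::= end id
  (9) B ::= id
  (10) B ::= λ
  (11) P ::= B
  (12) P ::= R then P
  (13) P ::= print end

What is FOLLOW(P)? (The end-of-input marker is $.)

FIRST(N): from N::=print R id id we get {print}; from N::=id we get {id}. So FIRST(N) = {id, print}.
FIRST(S): from S::=print id id we get {print}; from S::=N we get {id, print}. So FIRST(S) = {id, print}.
FIRST(R): from R::=P R id R we get {end, id, print, then}; from R::=λ we get {λ}. So FIRST(R) = {λ, end, id, print, then}.
FIRST(B): from B::=P we get {λ, end, id, print, then}; from B::=end id we get {end}; from B::=id we get {id}; from B::=λ we get {λ}. So FIRST(B) = {λ, end, id, print, then}.
FIRST(P): from P::=B we get {λ, end, id, print, then}; from P::=R then P we get {end, id, print, then}; from P::=print end we get {print}. So FIRST(P) = {λ, end, id, print, then}.
FOLLOW(S) includes $ since S is the start symbol.
FOLLOW(S): S appears on no right-hand side. Thus FOLLOW(S) = {$}.
FOLLOW(N): in S::=N, the suffix after N is empty, so FOLLOW(N) ⊇ FOLLOW(S) = {$}. Thus FOLLOW(N) = {$}.
FOLLOW(R): in N::=print R id id, R is followed by id id with FIRST {id}; in R::=P R id R (occurrence 1), R is followed by id R with FIRST {id}; in R::=P R id R (occurrence 2), the suffix after R is empty (adds nothing new); in P::=R then P, R is followed by then P with FIRST {then}. Thus FOLLOW(R) = {id, then}.
FOLLOW(B): in P::=B, the suffix after B is empty, so FOLLOW(B) ⊇ FOLLOW(P) = {end, id, print, then}. Thus FOLLOW(B) = {end, id, print, then}.
FOLLOW(P): in R::=P R id R, P is followed by R id R with FIRST {end, id, print, then}; in B::=P, the suffix after P is empty, so FOLLOW(P) ⊇ FOLLOW(B) = {end, id, print, then}; in P::=R then P, the suffix after P is empty (adds nothing new). Thus FOLLOW(P) = {end, id, print, then}.

{end, id, print, then}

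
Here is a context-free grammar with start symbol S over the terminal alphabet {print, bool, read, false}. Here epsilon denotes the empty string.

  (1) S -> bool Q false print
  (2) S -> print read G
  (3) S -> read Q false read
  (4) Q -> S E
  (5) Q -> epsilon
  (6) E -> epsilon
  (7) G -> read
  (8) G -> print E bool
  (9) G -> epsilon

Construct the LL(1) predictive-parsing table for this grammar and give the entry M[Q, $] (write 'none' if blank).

FIRST(S): from S->bool Q false print we get {bool}; from S->print read G we get {print}; from S->read Q false read we get {read}. So FIRST(S) = {bool, print, read}.
FIRST(E): from E->epsilon we get {epsilon}. So FIRST(E) = {epsilon}.
FIRST(G): from G->read we get {read}; from G->print E bool we get {print}; from G->epsilon we get {epsilon}. So FIRST(G) = {epsilon, print, read}.
FIRST(Q): from Q->S E we get {bool, print, read}; from Q->epsilon we get {epsilon}. So FIRST(Q) = {epsilon, bool, print, read}.
FOLLOW(S) includes $ since S is the start symbol.
FOLLOW(Q): in S->bool Q false print, Q is followed by false print with FIRST {false}; in S->read Q false read, Q is followed by false read with FIRST {false}. Thus FOLLOW(Q) = {false}.
For Q -> S E: FIRST(S E) = {bool, print, read}, so it goes in M[Q, t] for t ∈ {bool, print, read}.
For Q -> epsilon: FIRST(epsilon) = {epsilon}, so it goes in M[Q, t] for t ∈ {}; since epsilon ∈ FIRST, also for every t ∈ FOLLOW(Q) = {false}.
None of these place a production in M[Q, $].

none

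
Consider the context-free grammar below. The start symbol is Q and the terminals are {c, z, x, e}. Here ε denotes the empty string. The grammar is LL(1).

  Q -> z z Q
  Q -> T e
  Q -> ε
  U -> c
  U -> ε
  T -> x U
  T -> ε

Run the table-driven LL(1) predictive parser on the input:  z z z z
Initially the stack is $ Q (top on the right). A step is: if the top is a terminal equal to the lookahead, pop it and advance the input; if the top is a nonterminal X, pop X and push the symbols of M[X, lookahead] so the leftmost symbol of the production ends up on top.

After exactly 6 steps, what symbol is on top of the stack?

     Stack    Input      Action
  1  $ Q      z z z z $  expand Q -> z z Q
  2  $ Q z z  z z z z $  match z
  3  $ Q z    z z z $    match z
  4  $ Q      z z $      expand Q -> z z Q
  5  $ Q z z  z z $      match z
  6  $ Q z    z $        match z
Stack after step 6: $ Q (top = Q).

Q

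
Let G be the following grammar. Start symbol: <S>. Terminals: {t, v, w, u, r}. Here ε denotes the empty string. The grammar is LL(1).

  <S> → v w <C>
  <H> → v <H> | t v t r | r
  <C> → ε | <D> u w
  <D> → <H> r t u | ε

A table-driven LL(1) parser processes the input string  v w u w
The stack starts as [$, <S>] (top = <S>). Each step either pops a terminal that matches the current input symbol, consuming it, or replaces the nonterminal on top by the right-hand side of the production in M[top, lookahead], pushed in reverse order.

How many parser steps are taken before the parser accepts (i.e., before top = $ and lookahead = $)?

7

step 1: stack=$ <S>  input=v w u w $  — expand <S> → v w <C>
step 2: stack=$ <C> w v  input=v w u w $  — match v
step 3: stack=$ <C> w  input=w u w $  — match w
step 4: stack=$ <C>  input=u w $  — expand <C> → <D> u w
step 5: stack=$ w u <D>  input=u w $  — expand <D> → ε
step 6: stack=$ w u  input=u w $  — match u
step 7: stack=$ w  input=w $  — match w
Accept reached after 7 steps.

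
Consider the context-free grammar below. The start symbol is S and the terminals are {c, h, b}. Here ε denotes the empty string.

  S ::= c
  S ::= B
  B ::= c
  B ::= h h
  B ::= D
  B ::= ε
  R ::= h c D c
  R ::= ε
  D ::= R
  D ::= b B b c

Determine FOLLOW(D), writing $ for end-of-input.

{$, b, c}

FIRST(R): from R::=h c D c we get {h}; from R::=ε we get {ε}. So FIRST(R) = {ε, h}.
FIRST(D): from D::=R we get {ε, h}; from D::=b B b c we get {b}. So FIRST(D) = {ε, b, h}.
FIRST(B): from B::=c we get {c}; from B::=h h we get {h}; from B::=D we get {ε, b, h}; from B::=ε we get {ε}. So FIRST(B) = {ε, b, c, h}.
FIRST(S): from S::=c we get {c}; from S::=B we get {ε, b, c, h}. So FIRST(S) = {ε, b, c, h}.
FOLLOW(S) includes $ since S is the start symbol.
FOLLOW(S): S appears on no right-hand side. Thus FOLLOW(S) = {$}.
FOLLOW(B): in S::=B, the suffix after B is empty, so FOLLOW(B) ⊇ FOLLOW(S) = {$}; in D::=b B b c, B is followed by b c with FIRST {b}. Thus FOLLOW(B) = {$, b}.
FOLLOW(D): in B::=D, the suffix after D is empty, so FOLLOW(D) ⊇ FOLLOW(B) = {$, b}; in R::=h c D c, D is followed by c with FIRST {c}. Thus FOLLOW(D) = {$, b, c}.
FOLLOW(R): in D::=R, the suffix after R is empty, so FOLLOW(R) ⊇ FOLLOW(D) = {$, b, c}. Thus FOLLOW(R) = {$, b, c}.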